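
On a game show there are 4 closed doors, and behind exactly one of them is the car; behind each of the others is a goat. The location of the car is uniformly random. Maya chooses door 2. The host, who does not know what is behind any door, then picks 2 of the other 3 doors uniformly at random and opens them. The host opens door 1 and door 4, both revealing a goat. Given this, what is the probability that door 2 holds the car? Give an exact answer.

1/2

Because the host chose which doors to open without knowing where the car is, the choice is independent of the prize location. Learning that none of the 2 opened doors holds the car simply rules out those 2 locations and leaves the remaining 2 doors still equally likely by symmetry.
So P(the car behind door 2) = 1/2.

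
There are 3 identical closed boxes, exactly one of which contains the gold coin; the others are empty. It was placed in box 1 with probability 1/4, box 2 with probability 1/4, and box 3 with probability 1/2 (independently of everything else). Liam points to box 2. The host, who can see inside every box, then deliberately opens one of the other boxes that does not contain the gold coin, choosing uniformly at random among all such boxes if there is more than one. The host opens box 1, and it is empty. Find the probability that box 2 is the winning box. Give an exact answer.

Consider each possible location of the gold coin in turn.
If it is in box 1 (prior 1/4): the host opened box 1, so this case is ruled out; weight (1/4)·0 = 0.
If it is in box 2 (prior 1/4): the host has 2 equally likely choices, so probability 1/2; weight (1/4)·(1/2) = 1/8.
If it is in box 3 (prior 1/2): the host has no choice, probability 1; weight (1/2)·1 = 1/2.
The weights sum to 5/8.
So P(the gold coin in box 2 | the host opened box 1) = (1/8) / (5/8) = 1/5.

1/5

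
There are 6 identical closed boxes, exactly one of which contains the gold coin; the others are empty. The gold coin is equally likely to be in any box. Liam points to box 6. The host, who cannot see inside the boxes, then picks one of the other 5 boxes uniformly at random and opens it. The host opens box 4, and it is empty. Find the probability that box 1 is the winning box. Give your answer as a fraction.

Because the host chose which box to open without knowing where the gold coin is, the choice is independent of the prize location. Learning that box 4 does not hold the gold coin simply rules out that one location and leaves the remaining 5 boxes still equally likely by symmetry.
So P(the gold coin in box 1) = 1/5.

1/5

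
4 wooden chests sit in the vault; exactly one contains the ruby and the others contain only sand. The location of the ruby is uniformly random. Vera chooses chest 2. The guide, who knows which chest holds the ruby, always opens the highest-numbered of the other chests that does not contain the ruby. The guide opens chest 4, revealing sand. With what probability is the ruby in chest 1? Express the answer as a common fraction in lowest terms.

1/3

Apply Bayes' rule, conditioning on where the ruby actually is.
If it is in any of chests 1, 2, and 3 (prior 1/4 each): chest 4 is the highest-numbered option available, probability 1; weight (1/4)·1 = 1/4 each.
If it is in chest 4 (prior 1/4): the guide opened chest 4, so this case is ruled out; weight (1/4)·0 = 0.
The weights sum to 3/4.
So P(the ruby in chest 1 | the guide opened chest 4) = (1/4) / (3/4) = 1/3.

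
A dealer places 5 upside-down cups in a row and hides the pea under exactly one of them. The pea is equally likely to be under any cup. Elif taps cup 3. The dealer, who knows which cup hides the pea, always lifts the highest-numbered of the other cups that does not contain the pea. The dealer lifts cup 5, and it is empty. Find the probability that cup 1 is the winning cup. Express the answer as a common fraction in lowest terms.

1/4

Apply Bayes' rule, conditioning on where the pea actually is.
If it is under any of cups 1, 2, 3, and 4 (prior 1/5 each): cup 5 is the highest-numbered option available, probability 1; weight (1/5)·1 = 1/5 each.
If it is under cup 5 (prior 1/5): the dealer opened cup 5, so this case is ruled out; weight (1/5)·0 = 0.
The weights sum to 4/5.
So P(the pea under cup 1 | the dealer opened cup 5) = (1/5) / (4/5) = 1/4.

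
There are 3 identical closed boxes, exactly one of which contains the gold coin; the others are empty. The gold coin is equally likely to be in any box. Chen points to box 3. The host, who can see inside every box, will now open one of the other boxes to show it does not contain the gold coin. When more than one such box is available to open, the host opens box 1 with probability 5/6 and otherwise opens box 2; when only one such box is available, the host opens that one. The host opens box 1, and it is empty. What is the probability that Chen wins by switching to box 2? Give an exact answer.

6/11

Apply Bayes' rule, conditioning on where the gold coin actually is.
If it is in box 1 (prior 1/3): the host opened box 1, so this case is ruled out; weight (1/3)·0 = 0.
If it is in box 2 (prior 1/3): only box 1 is available, probability 1; weight (1/3)·1 = 1/3.
If it is in box 3 (prior 1/3): box 1 is available, opened with probability 5/6; weight (1/3)·(5/6) = 5/18.
The weights sum to 11/18.
So P(the gold coin in box 2 | the host opened box 1) = (1/3) / (11/18) = 6/11.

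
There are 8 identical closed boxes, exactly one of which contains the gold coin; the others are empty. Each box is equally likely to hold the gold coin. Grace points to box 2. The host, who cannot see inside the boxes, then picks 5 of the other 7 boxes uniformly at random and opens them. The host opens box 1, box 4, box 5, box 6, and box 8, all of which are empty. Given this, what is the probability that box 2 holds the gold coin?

Apply Bayes' rule, conditioning on where the gold coin actually is.
If it is in any of boxes 1, 4, 5, 6, and 8 (prior 1/8 each): that box was opened and seen not to hold the prize — ruled out; weight (1/8)·0 = 0 each.
If it is in any of boxes 2, 3, and 7 (prior 1/8 each): the host picks exactly this set with probability 1/21 regardless, and none is the prize; weight (1/8)·(1/21) = 1/168 each.
The weights sum to 1/56.
So P(the gold coin in box 2 | the host opened box 1, box 4, box 5, box 6, and box 8) = (1/168) / (1/56) = 1/3.

1/3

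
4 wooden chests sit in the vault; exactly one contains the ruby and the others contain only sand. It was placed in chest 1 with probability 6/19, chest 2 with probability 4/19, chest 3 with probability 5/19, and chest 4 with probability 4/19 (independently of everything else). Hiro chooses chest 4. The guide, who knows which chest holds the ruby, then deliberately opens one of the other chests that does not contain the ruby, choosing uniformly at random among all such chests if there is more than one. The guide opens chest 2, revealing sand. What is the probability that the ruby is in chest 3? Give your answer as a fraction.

15/41

Apply Bayes' rule, conditioning on where the ruby actually is.
If it is in chest 1 (prior 6/19): the guide has 2 equally likely choices, so probability 1/2; weight (6/19)·(1/2) = 3/19.
If it is in chest 2 (prior 4/19): the guide opened chest 2, so this case is ruled out; weight (4/19)·0 = 0.
If it is in chest 3 (prior 5/19): the guide has 2 equally likely choices, so probability 1/2; weight (5/19)·(1/2) = 5/38.
If it is in chest 4 (prior 4/19): the guide has 3 equally likely choices, so probability 1/3; weight (4/19)·(1/3) = 4/57.
The weights sum to 41/114.
So P(the ruby in chest 3 | the guide opened chest 2) = (5/38) / (41/114) = 15/41.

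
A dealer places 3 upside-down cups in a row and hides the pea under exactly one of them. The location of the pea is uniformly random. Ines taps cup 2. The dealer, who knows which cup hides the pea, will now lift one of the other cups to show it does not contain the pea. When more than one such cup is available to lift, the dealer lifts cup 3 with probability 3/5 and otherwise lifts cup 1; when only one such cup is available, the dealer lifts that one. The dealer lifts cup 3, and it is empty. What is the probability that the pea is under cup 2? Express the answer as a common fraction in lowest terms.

3/8

Condition on the true location of the pea.
If it is under cup 1 (prior 1/3): only cup 3 is available, probability 1; weight (1/3)·1 = 1/3.
If it is under cup 2 (prior 1/3): cup 3 is available, opened with probability 3/5; weight (1/3)·(3/5) = 1/5.
If it is under cup 3 (prior 1/3): the dealer opened cup 3, so this case is ruled out; weight (1/3)·0 = 0.
The weights sum to 8/15.
So P(the pea under cup 2 | the dealer opened cup 3) = (1/5) / (8/15) = 3/8.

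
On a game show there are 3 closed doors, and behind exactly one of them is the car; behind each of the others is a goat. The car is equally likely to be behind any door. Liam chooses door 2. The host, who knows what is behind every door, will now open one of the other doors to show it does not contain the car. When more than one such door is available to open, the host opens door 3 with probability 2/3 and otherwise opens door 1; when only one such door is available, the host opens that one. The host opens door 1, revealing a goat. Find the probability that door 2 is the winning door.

Condition on the true location of the car.
If it is behind door 1 (prior 1/3): the host opened door 1, so this case is ruled out; weight (1/3)·0 = 0.
If it is behind door 2 (prior 1/3): door 3 is available but not opened, probability 1/3; weight (1/3)·(1/3) = 1/9.
If it is behind door 3 (prior 1/3): only door 1 is available, probability 1; weight (1/3)·1 = 1/3.
The weights sum to 4/9.
So P(the car behind door 2 | the host opened door 1) = (1/9) / (4/9) = 1/4.

1/4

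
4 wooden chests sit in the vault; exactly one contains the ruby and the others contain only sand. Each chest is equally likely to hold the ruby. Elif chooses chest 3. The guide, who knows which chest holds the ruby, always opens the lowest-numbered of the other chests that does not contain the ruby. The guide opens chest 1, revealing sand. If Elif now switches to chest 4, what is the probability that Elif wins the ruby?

Apply Bayes' rule, conditioning on where the ruby actually is.
If it is in chest 1 (prior 1/4): the guide opened chest 1, so this case is ruled out; weight (1/4)·0 = 0.
If it is in any of chests 2, 3, and 4 (prior 1/4 each): chest 1 is the lowest-numbered option available, probability 1; weight (1/4)·1 = 1/4 each.
The weights sum to 3/4.
So P(the ruby in chest 4 | the guide opened chest 1) = (1/4) / (3/4) = 1/3.

1/3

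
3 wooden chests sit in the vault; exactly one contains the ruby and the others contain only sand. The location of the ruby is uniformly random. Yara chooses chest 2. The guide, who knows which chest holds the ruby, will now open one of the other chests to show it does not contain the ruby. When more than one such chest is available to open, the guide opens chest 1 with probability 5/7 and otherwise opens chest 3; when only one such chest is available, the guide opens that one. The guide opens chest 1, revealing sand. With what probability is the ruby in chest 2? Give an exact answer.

Condition on the true location of the ruby.
If it is in chest 1 (prior 1/3): the guide opened chest 1, so this case is ruled out; weight (1/3)·0 = 0.
If it is in chest 2 (prior 1/3): chest 1 is available, opened with probability 5/7; weight (1/3)·(5/7) = 5/21.
If it is in chest 3 (prior 1/3): only chest 1 is available, probability 1; weight (1/3)·1 = 1/3.
The weights sum to 4/7.
So P(the ruby in chest 2 | the guide opened chest 1) = (5/21) / (4/7) = 5/12.

5/12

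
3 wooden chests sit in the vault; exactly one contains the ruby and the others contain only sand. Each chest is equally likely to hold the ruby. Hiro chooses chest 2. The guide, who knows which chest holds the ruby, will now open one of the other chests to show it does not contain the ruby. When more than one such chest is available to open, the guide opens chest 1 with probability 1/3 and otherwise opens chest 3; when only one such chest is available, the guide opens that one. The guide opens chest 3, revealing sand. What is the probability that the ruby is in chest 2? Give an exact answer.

Apply Bayes' rule, conditioning on where the ruby actually is.
If it is in chest 1 (prior 1/3): only chest 3 is available, probability 1; weight (1/3)·1 = 1/3.
If it is in chest 2 (prior 1/3): chest 1 is available but not opened, probability 2/3; weight (1/3)·(2/3) = 2/9.
If it is in chest 3 (prior 1/3): the guide opened chest 3, so this case is ruled out; weight (1/3)·0 = 0.
The weights sum to 5/9.
So P(the ruby in chest 2 | the guide opened chest 3) = (2/9) / (5/9) = 2/5.

2/5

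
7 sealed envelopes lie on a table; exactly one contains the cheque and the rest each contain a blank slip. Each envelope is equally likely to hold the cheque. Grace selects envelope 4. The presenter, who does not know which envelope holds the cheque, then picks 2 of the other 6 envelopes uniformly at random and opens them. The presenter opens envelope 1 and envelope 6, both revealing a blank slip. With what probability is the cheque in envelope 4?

Because the presenter chose which envelopes to open without knowing where the cheque is, the choice is independent of the prize location. Learning that none of the 2 opened envelopes holds the cheque simply rules out those 2 locations and leaves the remaining 5 envelopes still equally likely by symmetry.
So P(the cheque in envelope 4) = 1/5.

1/5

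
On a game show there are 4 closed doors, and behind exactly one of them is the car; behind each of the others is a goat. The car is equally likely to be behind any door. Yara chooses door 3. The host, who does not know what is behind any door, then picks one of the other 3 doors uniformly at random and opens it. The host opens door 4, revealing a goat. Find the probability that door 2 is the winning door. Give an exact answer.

Because the host chose which door to open without knowing where the car is, the choice is independent of the prize location. Learning that door 4 does not hold the car simply rules out that one location and leaves the remaining 3 doors still equally likely by symmetry.
So P(the car behind door 2) = 1/3.

1/3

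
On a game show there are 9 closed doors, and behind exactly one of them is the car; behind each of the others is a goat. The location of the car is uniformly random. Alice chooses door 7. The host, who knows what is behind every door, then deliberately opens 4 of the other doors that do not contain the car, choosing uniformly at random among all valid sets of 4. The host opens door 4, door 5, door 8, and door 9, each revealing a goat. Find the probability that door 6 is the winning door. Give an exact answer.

Condition on the true location of the car.
If it is behind any of doors 1, 2, 3, and 6 (prior 1/9 each): the host has 35 equally likely choices, so probability 1/35; weight (1/9)·(1/35) = 1/315 each.
If it is behind any of doors 4, 5, 8, and 9 (prior 1/9 each): that door was opened and seen not to hold the prize — ruled out; weight (1/9)·0 = 0 each.
If it is behind door 7 (prior 1/9): the host has 70 equally likely choices, so probability 1/70; weight (1/9)·(1/70) = 1/630.
The weights sum to 1/70.
So P(the car behind door 6 | the host opened door 4, door 5, door 8, and door 9) = (1/315) / (1/70) = 2/9.

2/9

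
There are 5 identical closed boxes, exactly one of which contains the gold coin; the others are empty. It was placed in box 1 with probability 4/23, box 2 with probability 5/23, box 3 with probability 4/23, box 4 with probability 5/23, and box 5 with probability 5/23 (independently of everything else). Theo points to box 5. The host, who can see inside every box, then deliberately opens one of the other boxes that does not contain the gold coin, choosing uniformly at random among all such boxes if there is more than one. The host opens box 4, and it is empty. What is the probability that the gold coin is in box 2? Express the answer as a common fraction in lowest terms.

20/67

Apply Bayes' rule, conditioning on where the gold coin actually is.
If it is in either of boxes 1 and 3 (prior 4/23 each): the host has 3 equally likely choices, so probability 1/3; weight (4/23)·(1/3) = 4/69 each.
If it is in box 2 (prior 5/23): the host has 3 equally likely choices, so probability 1/3; weight (5/23)·(1/3) = 5/69.
If it is in box 4 (prior 5/23): the host opened box 4, so this case is ruled out; weight (5/23)·0 = 0.
If it is in box 5 (prior 5/23): the host has 4 equally likely choices, so probability 1/4; weight (5/23)·(1/4) = 5/92.
The weights sum to 67/276.
So P(the gold coin in box 2 | the host opened box 4) = (5/69) / (67/276) = 20/67.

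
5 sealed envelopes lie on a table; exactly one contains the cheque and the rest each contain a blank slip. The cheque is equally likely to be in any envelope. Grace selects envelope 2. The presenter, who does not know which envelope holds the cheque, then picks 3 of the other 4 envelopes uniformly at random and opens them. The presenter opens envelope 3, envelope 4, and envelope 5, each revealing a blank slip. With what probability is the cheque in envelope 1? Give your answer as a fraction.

Because the presenter chose which envelopes to open without knowing where the cheque is, the choice is independent of the prize location. Learning that none of the 3 opened envelopes holds the cheque simply rules out those 3 locations and leaves the remaining 2 envelopes still equally likely by symmetry.
So P(the cheque in envelope 1) = 1/2.

1/2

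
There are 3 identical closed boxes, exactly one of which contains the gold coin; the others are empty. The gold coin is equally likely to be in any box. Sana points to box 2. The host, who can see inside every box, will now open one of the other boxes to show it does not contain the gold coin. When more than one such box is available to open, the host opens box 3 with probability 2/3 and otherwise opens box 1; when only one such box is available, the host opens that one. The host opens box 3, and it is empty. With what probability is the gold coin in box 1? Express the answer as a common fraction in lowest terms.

Apply Bayes' rule, conditioning on where the gold coin actually is.
If it is in box 1 (prior 1/3): only box 3 is available, probability 1; weight (1/3)·1 = 1/3.
If it is in box 2 (prior 1/3): box 3 is available, opened with probability 2/3; weight (1/3)·(2/3) = 2/9.
If it is in box 3 (prior 1/3): the host opened box 3, so this case is ruled out; weight (1/3)·0 = 0.
The weights sum to 5/9.
So P(the gold coin in box 1 | the host opened box 3) = (1/3) / (5/9) = 3/5.

3/5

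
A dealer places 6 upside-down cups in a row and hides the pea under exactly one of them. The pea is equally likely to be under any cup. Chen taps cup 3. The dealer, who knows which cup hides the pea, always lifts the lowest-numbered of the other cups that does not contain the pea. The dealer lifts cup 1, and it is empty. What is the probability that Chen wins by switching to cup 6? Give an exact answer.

1/5

Condition on the true location of the pea.
If it is under cup 1 (prior 1/6): the dealer opened cup 1, so this case is ruled out; weight (1/6)·0 = 0.
If it is under any of cups 2, 3, 4, 5, and 6 (prior 1/6 each): cup 1 is the lowest-numbered option available, probability 1; weight (1/6)·1 = 1/6 each.
The weights sum to 5/6.
So P(the pea under cup 6 | the dealer opened cup 1) = (1/6) / (5/6) = 1/5.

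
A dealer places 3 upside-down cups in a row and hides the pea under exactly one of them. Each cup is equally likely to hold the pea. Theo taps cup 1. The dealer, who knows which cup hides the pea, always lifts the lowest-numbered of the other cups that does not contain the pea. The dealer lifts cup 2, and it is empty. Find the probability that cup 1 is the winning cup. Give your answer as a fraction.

Condition on the true location of the pea.
If it is under either of cups 1 and 3 (prior 1/3 each): cup 2 is the lowest-numbered option available, probability 1; weight (1/3)·1 = 1/3 each.
If it is under cup 2 (prior 1/3): the dealer opened cup 2, so this case is ruled out; weight (1/3)·0 = 0.
The weights sum to 2/3.
So P(the pea under cup 1 | the dealer opened cup 2) = (1/3) / (2/3) = 1/2.

1/2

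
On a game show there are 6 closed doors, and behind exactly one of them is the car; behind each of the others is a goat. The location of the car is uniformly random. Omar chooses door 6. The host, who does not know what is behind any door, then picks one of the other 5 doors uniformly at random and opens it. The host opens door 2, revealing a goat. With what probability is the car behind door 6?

Consider each possible location of the car in turn.
If it is behind any of doors 1, 3, 4, 5, and 6 (prior 1/6 each): the host picks door 2 with probability 1/5 regardless, and it is not the prize; weight (1/6)·(1/5) = 1/30 each.
If it is behind door 2 (prior 1/6): the host opened door 2, so this case is ruled out; weight (1/6)·0 = 0.
The weights sum to 1/6.
So P(the car behind door 6 | the host opened door 2) = (1/30) / (1/6) = 1/5.

1/5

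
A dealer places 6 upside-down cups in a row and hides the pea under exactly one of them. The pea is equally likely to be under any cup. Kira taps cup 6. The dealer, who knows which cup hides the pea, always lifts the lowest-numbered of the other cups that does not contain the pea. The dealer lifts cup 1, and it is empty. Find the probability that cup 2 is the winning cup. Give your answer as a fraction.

1/5

Consider each possible location of the pea in turn.
If it is under cup 1 (prior 1/6): the dealer opened cup 1, so this case is ruled out; weight (1/6)·0 = 0.
If it is under any of cups 2, 3, 4, 5, and 6 (prior 1/6 each): cup 1 is the lowest-numbered option available, probability 1; weight (1/6)·1 = 1/6 each.
The weights sum to 5/6.
So P(the pea under cup 2 | the dealer opened cup 1) = (1/6) / (5/6) = 1/5.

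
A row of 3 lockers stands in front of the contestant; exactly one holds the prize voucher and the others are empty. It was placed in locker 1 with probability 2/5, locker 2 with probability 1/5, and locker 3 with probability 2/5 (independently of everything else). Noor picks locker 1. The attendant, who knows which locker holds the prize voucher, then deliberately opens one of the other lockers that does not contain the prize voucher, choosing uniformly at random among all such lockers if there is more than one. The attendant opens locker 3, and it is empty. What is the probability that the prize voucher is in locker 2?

Condition on the true location of the prize voucher.
If it is in locker 1 (prior 2/5): the attendant has 2 equally likely choices, so probability 1/2; weight (2/5)·(1/2) = 1/5.
If it is in locker 2 (prior 1/5): the attendant has no choice, probability 1; weight (1/5)·1 = 1/5.
If it is in locker 3 (prior 2/5): the attendant opened locker 3, so this case is ruled out; weight (2/5)·0 = 0.
The weights sum to 2/5.
So P(the prize voucher in locker 2 | the attendant opened locker 3) = (1/5) / (2/5) = 1/2.

1/2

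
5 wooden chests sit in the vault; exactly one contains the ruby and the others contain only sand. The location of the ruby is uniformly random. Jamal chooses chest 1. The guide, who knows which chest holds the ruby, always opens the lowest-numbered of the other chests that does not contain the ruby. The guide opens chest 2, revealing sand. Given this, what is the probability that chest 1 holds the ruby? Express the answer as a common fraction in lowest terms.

1/4

Condition on the true location of the ruby.
If it is in any of chests 1, 3, 4, and 5 (prior 1/5 each): chest 2 is the lowest-numbered option available, probability 1; weight (1/5)·1 = 1/5 each.
If it is in chest 2 (prior 1/5): the guide opened chest 2, so this case is ruled out; weight (1/5)·0 = 0.
The weights sum to 4/5.
So P(the ruby in chest 1 | the guide opened chest 2) = (1/5) / (4/5) = 1/4.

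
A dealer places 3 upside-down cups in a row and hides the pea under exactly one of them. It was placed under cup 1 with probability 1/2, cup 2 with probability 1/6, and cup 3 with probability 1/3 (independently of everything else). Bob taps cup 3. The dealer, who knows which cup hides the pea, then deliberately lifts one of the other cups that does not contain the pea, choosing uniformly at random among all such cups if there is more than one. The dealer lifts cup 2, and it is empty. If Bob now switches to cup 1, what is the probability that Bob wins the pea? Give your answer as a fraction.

Apply Bayes' rule, conditioning on where the pea actually is.
If it is under cup 1 (prior 1/2): the dealer has no choice, probability 1; weight (1/2)·1 = 1/2.
If it is under cup 2 (prior 1/6): the dealer opened cup 2, so this case is ruled out; weight (1/6)·0 = 0.
If it is under cup 3 (prior 1/3): the dealer has 2 equally likely choices, so probability 1/2; weight (1/3)·(1/2) = 1/6.
The weights sum to 2/3.
So P(the pea under cup 1 | the dealer opened cup 2) = (1/2) / (2/3) = 3/4.

3/4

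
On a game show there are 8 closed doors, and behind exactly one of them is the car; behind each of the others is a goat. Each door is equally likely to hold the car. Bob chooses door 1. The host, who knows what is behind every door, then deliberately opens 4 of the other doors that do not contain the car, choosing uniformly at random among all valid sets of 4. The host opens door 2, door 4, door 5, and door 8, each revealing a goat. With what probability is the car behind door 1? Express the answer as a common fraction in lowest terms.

Condition on the true location of the car.
If it is behind door 1 (prior 1/8): the host has 35 equally likely choices, so probability 1/35; weight (1/8)·(1/35) = 1/280.
If it is behind any of doors 2, 4, 5, and 8 (prior 1/8 each): that door was opened and seen not to hold the prize — ruled out; weight (1/8)·0 = 0 each.
If it is behind any of doors 3, 6, and 7 (prior 1/8 each): the host has 15 equally likely choices, so probability 1/15; weight (1/8)·(1/15) = 1/120 each.
The weights sum to 1/35.
So P(the car behind door 1 | the host opened door 2, door 4, door 5, and door 8) = (1/280) / (1/35) = 1/8.

1/8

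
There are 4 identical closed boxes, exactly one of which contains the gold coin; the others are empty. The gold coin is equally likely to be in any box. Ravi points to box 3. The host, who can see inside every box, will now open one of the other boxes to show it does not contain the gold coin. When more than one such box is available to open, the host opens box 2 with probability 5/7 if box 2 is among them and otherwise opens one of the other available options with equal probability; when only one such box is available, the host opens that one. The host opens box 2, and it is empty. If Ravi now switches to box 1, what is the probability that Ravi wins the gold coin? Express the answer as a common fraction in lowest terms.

1/3

Condition on the true location of the gold coin.
If it is in any of boxes 1, 3, and 4 (prior 1/4 each): box 2 is available, opened with probability 5/7; weight (1/4)·(5/7) = 5/28 each.
If it is in box 2 (prior 1/4): the host opened box 2, so this case is ruled out; weight (1/4)·0 = 0.
The weights sum to 15/28.
So P(the gold coin in box 1 | the host opened box 2) = (5/28) / (15/28) = 1/3.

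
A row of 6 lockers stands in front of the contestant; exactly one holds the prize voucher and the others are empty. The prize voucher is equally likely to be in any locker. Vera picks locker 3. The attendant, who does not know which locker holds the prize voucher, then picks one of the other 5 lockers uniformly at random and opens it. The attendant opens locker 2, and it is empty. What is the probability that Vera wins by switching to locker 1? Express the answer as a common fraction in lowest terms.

1/5

Condition on the true location of the prize voucher.
If it is in any of lockers 1, 3, 4, 5, and 6 (prior 1/6 each): the attendant picks locker 2 with probability 1/5 regardless, and it is not the prize; weight (1/6)·(1/5) = 1/30 each.
If it is in locker 2 (prior 1/6): the attendant opened locker 2, so this case is ruled out; weight (1/6)·0 = 0.
The weights sum to 1/6.
So P(the prize voucher in locker 1 | the attendant opened locker 2) = (1/30) / (1/6) = 1/5.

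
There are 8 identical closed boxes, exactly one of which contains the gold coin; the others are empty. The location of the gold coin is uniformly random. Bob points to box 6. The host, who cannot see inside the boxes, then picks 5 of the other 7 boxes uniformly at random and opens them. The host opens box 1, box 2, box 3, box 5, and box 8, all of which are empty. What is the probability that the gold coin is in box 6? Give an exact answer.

1/3

Apply Bayes' rule, conditioning on where the gold coin actually is.
If it is in any of boxes 1, 2, 3, 5, and 8 (prior 1/8 each): that box was opened and seen not to hold the prize — ruled out; weight (1/8)·0 = 0 each.
If it is in any of boxes 4, 6, and 7 (prior 1/8 each): the host picks exactly this set with probability 1/21 regardless, and none is the prize; weight (1/8)·(1/21) = 1/168 each.
The weights sum to 1/56.
So P(the gold coin in box 6 | the host opened box 1, box 2, box 3, box 5, and box 8) = (1/168) / (1/56) = 1/3.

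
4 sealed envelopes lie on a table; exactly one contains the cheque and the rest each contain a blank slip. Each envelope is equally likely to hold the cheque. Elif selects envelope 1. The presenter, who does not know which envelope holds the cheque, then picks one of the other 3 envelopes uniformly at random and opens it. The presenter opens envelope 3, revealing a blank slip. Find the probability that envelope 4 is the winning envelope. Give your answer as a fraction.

Apply Bayes' rule, conditioning on where the cheque actually is.
If it is in any of envelopes 1, 2, and 4 (prior 1/4 each): the presenter picks envelope 3 with probability 1/3 regardless, and it is not the prize; weight (1/4)·(1/3) = 1/12 each.
If it is in envelope 3 (prior 1/4): the presenter opened envelope 3, so this case is ruled out; weight (1/4)·0 = 0.
The weights sum to 1/4.
So P(the cheque in envelope 4 | the presenter opened envelope 3) = (1/12) / (1/4) = 1/3.

1/3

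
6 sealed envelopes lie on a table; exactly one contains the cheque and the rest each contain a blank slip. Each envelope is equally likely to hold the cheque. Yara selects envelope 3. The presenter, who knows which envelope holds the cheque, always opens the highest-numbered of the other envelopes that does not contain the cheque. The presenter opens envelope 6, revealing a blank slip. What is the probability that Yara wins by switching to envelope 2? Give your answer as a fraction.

Condition on the true location of the cheque.
If it is in any of envelopes 1, 2, 3, 4, and 5 (prior 1/6 each): envelope 6 is the highest-numbered option available, probability 1; weight (1/6)·1 = 1/6 each.
If it is in envelope 6 (prior 1/6): the presenter opened envelope 6, so this case is ruled out; weight (1/6)·0 = 0.
The weights sum to 5/6.
So P(the cheque in envelope 2 | the presenter opened envelope 6) = (1/6) / (5/6) = 1/5.

1/5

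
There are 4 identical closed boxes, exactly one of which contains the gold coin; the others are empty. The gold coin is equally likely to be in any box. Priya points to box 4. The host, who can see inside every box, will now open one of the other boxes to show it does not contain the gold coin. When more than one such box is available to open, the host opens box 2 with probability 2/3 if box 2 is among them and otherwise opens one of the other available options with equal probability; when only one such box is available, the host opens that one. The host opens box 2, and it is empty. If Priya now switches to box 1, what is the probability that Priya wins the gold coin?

Condition on the true location of the gold coin.
If it is in any of boxes 1, 3, and 4 (prior 1/4 each): box 2 is available, opened with probability 2/3; weight (1/4)·(2/3) = 1/6 each.
If it is in box 2 (prior 1/4): the host opened box 2, so this case is ruled out; weight (1/4)·0 = 0.
The weights sum to 1/2.
So P(the gold coin in box 1 | the host opened box 2) = (1/6) / (1/2) = 1/3.

1/3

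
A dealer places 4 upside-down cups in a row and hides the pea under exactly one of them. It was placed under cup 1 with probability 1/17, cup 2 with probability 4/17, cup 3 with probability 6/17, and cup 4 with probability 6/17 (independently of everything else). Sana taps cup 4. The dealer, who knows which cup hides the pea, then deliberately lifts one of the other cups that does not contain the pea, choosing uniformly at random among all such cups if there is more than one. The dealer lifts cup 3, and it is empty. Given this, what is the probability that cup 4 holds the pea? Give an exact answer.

4/9

Consider each possible location of the pea in turn.
If it is under cup 1 (prior 1/17): the dealer has 2 equally likely choices, so probability 1/2; weight (1/17)·(1/2) = 1/34.
If it is under cup 2 (prior 4/17): the dealer has 2 equally likely choices, so probability 1/2; weight (4/17)·(1/2) = 2/17.
If it is under cup 3 (prior 6/17): the dealer opened cup 3, so this case is ruled out; weight (6/17)·0 = 0.
If it is under cup 4 (prior 6/17): the dealer has 3 equally likely choices, so probability 1/3; weight (6/17)·(1/3) = 2/17.
The weights sum to 9/34.
So P(the pea under cup 4 | the dealer opened cup 3) = (2/17) / (9/34) = 4/9.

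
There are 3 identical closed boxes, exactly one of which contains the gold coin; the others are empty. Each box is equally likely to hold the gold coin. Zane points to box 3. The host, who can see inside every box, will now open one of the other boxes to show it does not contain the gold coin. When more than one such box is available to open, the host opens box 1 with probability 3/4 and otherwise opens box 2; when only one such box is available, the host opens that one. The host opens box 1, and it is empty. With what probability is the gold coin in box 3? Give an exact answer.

3/7

Condition on the true location of the gold coin.
If it is in box 1 (prior 1/3): the host opened box 1, so this case is ruled out; weight (1/3)·0 = 0.
If it is in box 2 (prior 1/3): only box 1 is available, probability 1; weight (1/3)·1 = 1/3.
If it is in box 3 (prior 1/3): box 1 is available, opened with probability 3/4; weight (1/3)·(3/4) = 1/4.
The weights sum to 7/12.
So P(the gold coin in box 3 | the host opened box 1) = (1/4) / (7/12) = 3/7.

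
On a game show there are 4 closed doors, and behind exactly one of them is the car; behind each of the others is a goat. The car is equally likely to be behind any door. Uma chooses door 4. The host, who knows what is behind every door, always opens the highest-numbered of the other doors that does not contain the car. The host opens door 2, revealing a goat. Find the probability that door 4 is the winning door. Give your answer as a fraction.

Condition on the true location of the car.
If it is behind either of doors 1 and 4 (prior 1/4 each): the host would have opened door 3 instead, probability 0; weight (1/4)·0 = 0 each.
If it is behind door 2 (prior 1/4): the host opened door 2, so this case is ruled out; weight (1/4)·0 = 0.
If it is behind door 3 (prior 1/4): door 2 is the highest-numbered option available, probability 1; weight (1/4)·1 = 1/4.
The weights sum to 1/4.
So P(the car behind door 4 | the host opened door 2) = 0 / (1/4) = 0.

0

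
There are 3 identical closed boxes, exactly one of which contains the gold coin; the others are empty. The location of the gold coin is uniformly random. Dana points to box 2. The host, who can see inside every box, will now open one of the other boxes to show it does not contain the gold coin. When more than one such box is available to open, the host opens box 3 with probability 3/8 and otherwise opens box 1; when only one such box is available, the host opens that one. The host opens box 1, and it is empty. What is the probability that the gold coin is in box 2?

Consider each possible location of the gold coin in turn.
If it is in box 1 (prior 1/3): the host opened box 1, so this case is ruled out; weight (1/3)·0 = 0.
If it is in box 2 (prior 1/3): box 3 is available but not opened, probability 5/8; weight (1/3)·(5/8) = 5/24.
If it is in box 3 (prior 1/3): only box 1 is available, probability 1; weight (1/3)·1 = 1/3.
The weights sum to 13/24.
So P(the gold coin in box 2 | the host opened box 1) = (5/24) / (13/24) = 5/13.

5/13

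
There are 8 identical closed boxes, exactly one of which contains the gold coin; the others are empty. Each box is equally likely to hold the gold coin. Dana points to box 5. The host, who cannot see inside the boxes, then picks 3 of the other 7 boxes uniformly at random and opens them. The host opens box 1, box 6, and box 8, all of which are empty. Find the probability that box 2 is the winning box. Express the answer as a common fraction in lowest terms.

Consider each possible location of the gold coin in turn.
If it is in any of boxes 1, 6, and 8 (prior 1/8 each): that box was opened and seen not to hold the prize — ruled out; weight (1/8)·0 = 0 each.
If it is in any of boxes 2, 3, 4, 5, and 7 (prior 1/8 each): the host picks exactly this set with probability 1/35 regardless, and none is the prize; weight (1/8)·(1/35) = 1/280 each.
The weights sum to 1/56.
So P(the gold coin in box 2 | the host opened box 1, box 6, and box 8) = (1/280) / (1/56) = 1/5.

1/5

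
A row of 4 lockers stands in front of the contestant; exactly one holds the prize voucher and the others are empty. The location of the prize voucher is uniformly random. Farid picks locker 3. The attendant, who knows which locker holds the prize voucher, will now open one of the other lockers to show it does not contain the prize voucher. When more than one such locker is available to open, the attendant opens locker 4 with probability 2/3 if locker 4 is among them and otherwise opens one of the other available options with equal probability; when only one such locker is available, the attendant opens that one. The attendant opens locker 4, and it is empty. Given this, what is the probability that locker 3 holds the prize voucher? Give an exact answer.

Condition on the true location of the prize voucher.
If it is in any of lockers 1, 2, and 3 (prior 1/4 each): locker 4 is available, opened with probability 2/3; weight (1/4)·(2/3) = 1/6 each.
If it is in locker 4 (prior 1/4): the attendant opened locker 4, so this case is ruled out; weight (1/4)·0 = 0.
The weights sum to 1/2.
So P(the prize voucher in locker 3 | the attendant opened locker 4) = (1/6) / (1/2) = 1/3.

1/3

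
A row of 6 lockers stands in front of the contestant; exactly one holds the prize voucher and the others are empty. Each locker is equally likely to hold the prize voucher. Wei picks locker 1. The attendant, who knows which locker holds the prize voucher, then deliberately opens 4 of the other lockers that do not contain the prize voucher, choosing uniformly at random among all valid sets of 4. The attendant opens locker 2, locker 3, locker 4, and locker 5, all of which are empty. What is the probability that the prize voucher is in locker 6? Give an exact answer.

Condition on the true location of the prize voucher.
If it is in locker 1 (prior 1/6): the attendant has 5 equally likely choices, so probability 1/5; weight (1/6)·(1/5) = 1/30.
If it is in any of lockers 2, 3, 4, and 5 (prior 1/6 each): that locker was opened and seen not to hold the prize — ruled out; weight (1/6)·0 = 0 each.
If it is in locker 6 (prior 1/6): the attendant has no choice, probability 1; weight (1/6)·1 = 1/6.
The weights sum to 1/5.
So P(the prize voucher in locker 6 | the attendant opened locker 2, locker 3, locker 4, and locker 5) = (1/6) / (1/5) = 5/6.

5/6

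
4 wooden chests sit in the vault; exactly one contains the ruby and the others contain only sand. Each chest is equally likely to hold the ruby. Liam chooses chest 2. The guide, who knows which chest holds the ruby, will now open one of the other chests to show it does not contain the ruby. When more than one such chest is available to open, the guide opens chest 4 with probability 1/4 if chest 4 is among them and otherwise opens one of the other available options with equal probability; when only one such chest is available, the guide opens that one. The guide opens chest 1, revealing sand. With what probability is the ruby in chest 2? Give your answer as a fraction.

3/13

Condition on the true location of the ruby.
If it is in chest 1 (prior 1/4): the guide opened chest 1, so this case is ruled out; weight (1/4)·0 = 0.
If it is in chest 2 (prior 1/4): chest 4 is available but not opened; chest 1 gets probability (1 − 1/4)/2 = 3/8; weight (1/4)·(3/8) = 3/32.
If it is in chest 3 (prior 1/4): chest 4 is available but not opened, probability 3/4; weight (1/4)·(3/4) = 3/16.
If it is in chest 4 (prior 1/4): chest 4 holds the prize so is unavailable; the guide chooses uniformly among the 2 others, probability 1/2; weight (1/4)·(1/2) = 1/8.
The weights sum to 13/32.
So P(the ruby in chest 2 | the guide opened chest 1) = (3/32) / (13/32) = 3/13.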